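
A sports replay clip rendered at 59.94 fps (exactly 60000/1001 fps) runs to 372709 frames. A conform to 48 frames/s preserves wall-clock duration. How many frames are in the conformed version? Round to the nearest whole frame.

298465 frames

Frames at target rate = 372709 × (48) / (60000/1001) = 373081709/1250 ≈ 298465.367.
Nearest whole frame: 298465.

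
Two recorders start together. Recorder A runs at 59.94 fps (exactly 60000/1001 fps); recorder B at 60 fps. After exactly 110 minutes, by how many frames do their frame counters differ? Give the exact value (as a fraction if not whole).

110 min = 6600 s.
A emits 60000/1001 × 6600 = 36000000/91 frames; B emits 60 × 6600 = 396000.
Difference = 36000/91 frames (≈ 395.6044); B is ahead of A.

36000/91 frames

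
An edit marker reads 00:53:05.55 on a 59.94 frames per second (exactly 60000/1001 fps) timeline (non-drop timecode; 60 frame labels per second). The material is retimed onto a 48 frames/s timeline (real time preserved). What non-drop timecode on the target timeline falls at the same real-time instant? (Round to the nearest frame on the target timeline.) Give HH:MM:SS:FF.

00:53:09:05

Source frame index: (0×3600 + 53×60 + 5) × 60 + 55 = 191155.
Real time: 191155 / (60000/1001) = 38269231/12000 s.
Target frame: (38269231/12000) × (48) = 38269231/250 ≈ 153076.924 → 153077.
At 48 labels/s: frame 153077 → 00:53:09:05.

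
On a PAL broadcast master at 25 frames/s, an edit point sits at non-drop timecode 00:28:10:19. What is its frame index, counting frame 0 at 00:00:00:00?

frame 42269

Total seconds to the label: (0 × 3600 + 28 × 60 + 10) = 1690.
Frame index = 1690 × 25 + 19 = 42269.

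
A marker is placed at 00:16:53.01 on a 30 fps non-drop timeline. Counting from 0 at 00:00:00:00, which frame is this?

30391

Total seconds to the label: (0 × 3600 + 16 × 60 + 53) = 1013.
Frame index = 1013 × 30 + 1 = 30391.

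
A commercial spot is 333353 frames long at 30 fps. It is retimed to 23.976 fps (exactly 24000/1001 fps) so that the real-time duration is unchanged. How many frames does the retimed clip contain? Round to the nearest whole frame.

266416 frames

Frames at target rate = 333353 × (24000/1001) / (30) = 266682400/1001 ≈ 266415.984.
Nearest whole frame: 266416.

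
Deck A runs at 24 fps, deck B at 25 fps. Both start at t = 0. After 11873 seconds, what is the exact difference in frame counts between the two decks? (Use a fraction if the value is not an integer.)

11873 frames

A emits 24 × 11873 = 284952 frames; B emits 25 × 11873 = 296825.
Difference = 11873 frames; B is ahead of A.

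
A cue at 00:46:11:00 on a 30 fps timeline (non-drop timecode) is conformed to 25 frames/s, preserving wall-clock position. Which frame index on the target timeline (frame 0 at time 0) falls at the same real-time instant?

frame 69275

Source frame index: (0×3600 + 46×60 + 11) × 30 + 0 = 83130.
Real time: 83130 / (30) = 2771 s.
Target frame: (2771) × (25) = 69275.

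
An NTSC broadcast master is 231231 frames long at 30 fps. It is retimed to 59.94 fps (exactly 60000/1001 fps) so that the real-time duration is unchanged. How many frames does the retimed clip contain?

462000 frames

Target frames = source frames × (target rate / source rate) = 231231 × (60000/1001)/(30) = 231231 × 2000/1001 = 462000.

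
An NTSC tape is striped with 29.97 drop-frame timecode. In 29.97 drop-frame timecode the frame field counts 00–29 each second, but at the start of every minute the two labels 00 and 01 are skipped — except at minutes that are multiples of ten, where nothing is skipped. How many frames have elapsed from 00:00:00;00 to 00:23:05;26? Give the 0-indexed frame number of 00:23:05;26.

41534

As if non-drop at 30 labels/s: (0 × 3600 + 23 × 60 + 5) × 30 + 26 = 41576.
Minute boundaries passed: 23; those not divisible by 10: 23 − 2 = 21; dropped labels = 2 × 21 = 42.
Actual frame index = 41576 − 42 = 41534.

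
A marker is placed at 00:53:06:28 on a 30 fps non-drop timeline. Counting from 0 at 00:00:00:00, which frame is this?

Total seconds to the label: (0 × 3600 + 53 × 60 + 6) = 3186.
Frame index = 3186 × 30 + 28 = 95608.

frame 95608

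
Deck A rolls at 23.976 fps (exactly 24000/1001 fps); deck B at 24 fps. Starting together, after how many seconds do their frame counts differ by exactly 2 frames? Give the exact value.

The gap grows by |24 − 24000/1001| = 24/1001 frames per second.
Time for a 2-frame gap: 2 ÷ (24/1001) = 1001/12 s.

1001/12 seconds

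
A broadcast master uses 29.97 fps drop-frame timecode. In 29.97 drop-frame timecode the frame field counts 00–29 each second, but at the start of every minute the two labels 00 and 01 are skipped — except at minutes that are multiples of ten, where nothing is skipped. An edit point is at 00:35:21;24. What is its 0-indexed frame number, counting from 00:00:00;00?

As if non-drop at 30 labels/s: (0 × 3600 + 35 × 60 + 21) × 30 + 24 = 63654.
Minute boundaries passed: 35; those not divisible by 10: 35 − 3 = 32; dropped labels = 2 × 32 = 64.
Actual frame index = 63654 − 64 = 63590.

63590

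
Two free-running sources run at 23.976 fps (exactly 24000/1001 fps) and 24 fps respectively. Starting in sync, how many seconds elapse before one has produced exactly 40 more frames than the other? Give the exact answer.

5005/3 seconds

The gap grows by |24 − 24000/1001| = 24/1001 frames per second.
Time for a 40-frame gap: 40 ÷ (24/1001) = 5005/3 s.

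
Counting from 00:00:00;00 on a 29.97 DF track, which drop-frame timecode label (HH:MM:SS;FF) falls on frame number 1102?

00:00:36;22

Each 10-minute DF block holds 10 × 60 × 30 − 9 × 2 = 17982 frames. 1102 ÷ 17982 → 0 full blocks, remainder 1102.
Within the partial block the first minute is 1800 frames and each further minute 1798, so 0 further minute boundaries passed. Total skipped labels = 18 × 0 + 2 × 0 = 0.
Non-drop label index = 1102 + 0 = 1102; at 30 labels/s that is 00:00:36:22, i.e. DF 00:00:36;22.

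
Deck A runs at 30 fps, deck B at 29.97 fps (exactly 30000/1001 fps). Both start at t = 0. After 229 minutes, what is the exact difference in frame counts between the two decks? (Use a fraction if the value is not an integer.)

229 min = 13740 s.
A emits 30 × 13740 = 412200 frames; B emits 30000/1001 × 13740 = 412200000/1001.
Difference = 412200/1001 frames (≈ 411.7882); B is behind A.

412200/1001 frames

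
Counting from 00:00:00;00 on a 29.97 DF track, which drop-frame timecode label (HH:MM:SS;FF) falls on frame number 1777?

Ten DF minutes hold 17982 frames, so frame 1777 lies in block 0 (frames 0–17981) with 1777 frames into that block.
The block's first minute is 1800 frames and the rest 1798 each; 1777 frames reaches minute 0, so 0 × 18 + 0 × 2 = 0 labels have been skipped so far.
Adding those back, label number 1777 + 0 = 1777 at 30 labels/s is 59 s + 7 f = 0 h 0 min 59 s frame 7, i.e. 00:00:59;07.

00:00:59;07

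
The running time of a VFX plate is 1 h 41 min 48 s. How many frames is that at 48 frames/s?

293184 frames

1 h 41 min 48 s = 6108 s.
Frames = 6108 × 48 = 293184.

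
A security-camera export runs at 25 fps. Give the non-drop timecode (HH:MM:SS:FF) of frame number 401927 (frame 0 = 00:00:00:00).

04:27:57:02

401927 ÷ 25 = 16077 full seconds, remainder 2 frames.
16077 s = 4 h 27 min 57 s.
Timecode: 04:27:57:02.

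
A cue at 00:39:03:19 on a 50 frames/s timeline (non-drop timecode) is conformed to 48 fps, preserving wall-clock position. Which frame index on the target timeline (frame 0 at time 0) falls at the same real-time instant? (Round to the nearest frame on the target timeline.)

frame 112482

Source frame index: (0×3600 + 39×60 + 3) × 50 + 19 = 117169.
Real time: 117169 / (50) = 117169/50 s.
Target frame: (117169/50) × (48) = 2812056/25 ≈ 112482.240 → 112482.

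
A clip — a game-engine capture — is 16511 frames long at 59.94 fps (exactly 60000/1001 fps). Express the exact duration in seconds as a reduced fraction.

Running time = 16511 ÷ (60000/1001) = 16511 × 1001/60000 = 16527511/60000 s.

16527511/60000 seconds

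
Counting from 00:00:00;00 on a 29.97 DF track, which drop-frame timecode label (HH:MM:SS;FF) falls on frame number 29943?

00:16:39;03

Each 10-minute DF block holds 10 × 60 × 30 − 9 × 2 = 17982 frames. 29943 ÷ 17982 → 1 full block, remainder 11961.
Within the partial block the first minute is 1800 frames and each further minute 1798, so 6 further minute boundaries passed. Total skipped labels = 18 × 1 + 2 × 6 = 30.
Non-drop label index = 29943 + 30 = 29973; at 30 labels/s that is 00:16:39:03, i.e. DF 00:16:39;03.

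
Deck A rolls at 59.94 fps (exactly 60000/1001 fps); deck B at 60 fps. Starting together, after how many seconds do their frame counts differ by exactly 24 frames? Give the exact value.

400.4 seconds

The gap grows by |60 − 60000/1001| = 60/1001 frames per second.
Time for a 24-frame gap: 24 ÷ (60/1001) = 400.4 s.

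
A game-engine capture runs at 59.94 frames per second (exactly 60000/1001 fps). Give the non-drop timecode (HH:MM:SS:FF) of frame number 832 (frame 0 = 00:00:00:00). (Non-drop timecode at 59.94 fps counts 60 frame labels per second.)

832 ÷ 60 = 13 full seconds, remainder 52 frames.
13 s = 0 h 0 min 13 s.
Timecode: 00:00:13:52.

00:00:13:52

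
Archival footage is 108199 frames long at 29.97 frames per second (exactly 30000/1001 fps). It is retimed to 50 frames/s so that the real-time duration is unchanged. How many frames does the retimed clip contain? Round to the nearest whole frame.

Frames at target rate = 108199 × (50) / (30000/1001) = 108307199/600 ≈ 180511.998.
Nearest whole frame: 180512.

180512 frames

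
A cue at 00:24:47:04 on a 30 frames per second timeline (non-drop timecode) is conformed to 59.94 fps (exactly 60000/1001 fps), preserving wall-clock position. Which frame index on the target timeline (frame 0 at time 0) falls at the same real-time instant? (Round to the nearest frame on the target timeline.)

Source frame index: (0×3600 + 24×60 + 47) × 30 + 4 = 44614.
Real time: 44614 / (30) = 22307/15 s.
Target frame: (22307/15) × (60000/1001) = 89228000/1001 ≈ 89138.861 → 89139.

frame 89139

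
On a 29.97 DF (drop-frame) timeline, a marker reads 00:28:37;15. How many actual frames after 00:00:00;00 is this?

Complete 10-minute blocks: 2, each 17982 frames → 35964.
Remaining 8 whole minutes in the current block: 1800 + 7 × 1798 = 14386 frames.
Within the current minute: 37 × 30 + 15 − 2 = 1123 (labels ;00/;01 skipped at this minute). Total = 35964 + 14386 + 1123 = 51473.

51473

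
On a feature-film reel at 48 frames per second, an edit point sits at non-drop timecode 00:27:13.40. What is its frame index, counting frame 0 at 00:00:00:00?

78424

Total seconds to the label: (0 × 3600 + 27 × 60 + 13) = 1633.
Frame index = 1633 × 48 + 40 = 78424.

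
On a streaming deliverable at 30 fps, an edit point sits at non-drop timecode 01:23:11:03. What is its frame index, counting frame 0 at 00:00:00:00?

149733

Total seconds to the label: (1 × 3600 + 23 × 60 + 11) = 4991.
Frame index = 4991 × 30 + 3 = 149733.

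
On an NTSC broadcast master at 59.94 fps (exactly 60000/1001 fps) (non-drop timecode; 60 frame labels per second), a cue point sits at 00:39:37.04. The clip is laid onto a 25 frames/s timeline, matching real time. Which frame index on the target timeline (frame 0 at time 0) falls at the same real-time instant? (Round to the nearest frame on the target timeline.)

Source frame index: (0×3600 + 39×60 + 37) × 60 + 4 = 142624.
Real time: 142624 / (60000/1001) = 4461457/1875 s.
Target frame: (4461457/1875) × (25) = 4461457/75 ≈ 59486.093 → 59486.

frame 59486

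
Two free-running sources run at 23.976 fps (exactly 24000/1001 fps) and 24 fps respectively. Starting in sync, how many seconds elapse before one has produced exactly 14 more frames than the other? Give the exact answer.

7007/12 seconds

The gap grows by |24 − 24000/1001| = 24/1001 frames per second.
Time for a 14-frame gap: 14 ÷ (24/1001) = 7007/12 s.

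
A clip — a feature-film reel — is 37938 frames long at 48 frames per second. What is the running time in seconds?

Running time = 37938 / (48) = 790.375 s.

790.375 seconds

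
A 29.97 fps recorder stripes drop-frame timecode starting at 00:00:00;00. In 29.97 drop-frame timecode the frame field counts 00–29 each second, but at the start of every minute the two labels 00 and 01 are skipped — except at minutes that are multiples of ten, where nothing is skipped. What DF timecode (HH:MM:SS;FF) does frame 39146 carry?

00:21:46;04

Ten DF minutes hold 17982 frames, so frame 39146 lies in block 2 (frames 35964–53945) with 3182 frames into that block.
The block's first minute is 1800 frames and the rest 1798 each; 3182 frames reaches minute 1, so 2 × 18 + 1 × 2 = 38 labels have been skipped so far.
Adding those back, label number 39146 + 38 = 39184 at 30 labels/s is 1306 s + 4 f = 0 h 21 min 46 s frame 4, i.e. 00:21:46;04.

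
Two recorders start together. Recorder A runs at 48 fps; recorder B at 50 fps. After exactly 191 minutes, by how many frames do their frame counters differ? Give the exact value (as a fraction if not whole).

191 min = 11460 s.
A emits 48 × 11460 = 550080 frames; B emits 50 × 11460 = 573000.
Difference = 22920 frames; B is ahead of A.

22920 frames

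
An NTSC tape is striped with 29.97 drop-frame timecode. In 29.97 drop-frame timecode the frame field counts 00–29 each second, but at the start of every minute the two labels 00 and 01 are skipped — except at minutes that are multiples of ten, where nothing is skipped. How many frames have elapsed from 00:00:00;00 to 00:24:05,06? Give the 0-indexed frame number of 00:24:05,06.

As if non-drop at 30 labels/s: (0 × 3600 + 24 × 60 + 5) × 30 + 6 = 43356.
Minute boundaries passed: 24; those not divisible by 10: 24 − 2 = 22; dropped labels = 2 × 22 = 44.
Actual frame index = 43356 − 44 = 43312.

43312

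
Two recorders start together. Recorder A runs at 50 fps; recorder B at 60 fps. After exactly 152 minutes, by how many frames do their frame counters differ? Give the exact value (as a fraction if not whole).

152 min = 9120 s.
A emits 50 × 9120 = 456000 frames; B emits 60 × 9120 = 547200.
Difference = 91200 frames; B is ahead of A.

91200 frames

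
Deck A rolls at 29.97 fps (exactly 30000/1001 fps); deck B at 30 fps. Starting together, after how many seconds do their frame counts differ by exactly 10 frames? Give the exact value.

1001/3 seconds

The gap grows by |30 − 30000/1001| = 30/1001 frames per second.
Time for a 10-frame gap: 10 ÷ (30/1001) = 1001/3 s.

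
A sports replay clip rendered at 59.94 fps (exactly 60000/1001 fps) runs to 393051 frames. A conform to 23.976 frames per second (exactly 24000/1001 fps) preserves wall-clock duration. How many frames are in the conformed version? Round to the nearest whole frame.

157220 frames

Frames at target rate = 393051 × (24000/1001) / (60000/1001) = 786102/5 ≈ 157220.400.
Nearest whole frame: 157220.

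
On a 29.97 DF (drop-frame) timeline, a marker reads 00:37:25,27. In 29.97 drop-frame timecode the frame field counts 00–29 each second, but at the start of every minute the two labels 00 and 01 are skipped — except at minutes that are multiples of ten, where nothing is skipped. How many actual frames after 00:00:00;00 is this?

67309

As if non-drop at 30 labels/s: (0 × 3600 + 37 × 60 + 25) × 30 + 27 = 67377.
Minute boundaries passed: 37; those not divisible by 10: 37 − 3 = 34; dropped labels = 2 × 34 = 68.
Actual frame index = 67377 − 68 = 67309.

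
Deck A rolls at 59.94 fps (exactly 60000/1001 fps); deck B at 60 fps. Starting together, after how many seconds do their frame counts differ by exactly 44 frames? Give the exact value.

11011/15 seconds

The gap grows by |60 − 60000/1001| = 60/1001 frames per second.
Time for a 44-frame gap: 44 ÷ (60/1001) = 11011/15 s.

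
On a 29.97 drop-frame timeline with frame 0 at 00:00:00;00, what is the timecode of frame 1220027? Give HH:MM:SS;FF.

Each 10-minute DF block holds 10 × 60 × 30 − 9 × 2 = 17982 frames. 1220027 ÷ 17982 → 67 full blocks, remainder 15233.
Within the partial block the first minute is 1800 frames and each further minute 1798, so 8 further minute boundaries passed. Total skipped labels = 18 × 67 + 2 × 8 = 1222.
Non-drop label index = 1220027 + 1222 = 1221249; at 30 labels/s that is 11:18:28:09, i.e. DF 11:18:28;09.

11:18:28;09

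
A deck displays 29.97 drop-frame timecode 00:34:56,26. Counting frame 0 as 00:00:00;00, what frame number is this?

62844

Complete 10-minute blocks: 3, each 17982 frames → 53946.
Remaining 4 whole minutes in the current block: 1800 + 3 × 1798 = 7194 frames.
Within the current minute: 56 × 30 + 26 − 2 = 1704 (labels ;00/;01 skipped at this minute). Total = 53946 + 7194 + 1704 = 62844.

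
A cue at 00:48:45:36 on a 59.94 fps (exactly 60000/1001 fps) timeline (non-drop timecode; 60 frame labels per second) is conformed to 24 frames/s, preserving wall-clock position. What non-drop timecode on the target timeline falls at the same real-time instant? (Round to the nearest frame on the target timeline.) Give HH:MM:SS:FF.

00:48:48:13

Source frame index: (0×3600 + 48×60 + 45) × 60 + 36 = 175536.
Real time: 175536 / (60000/1001) = 3660657/1250 s.
Target frame: (3660657/1250) × (24) = 43927884/625 ≈ 70284.614 → 70285.
At 24 labels/s: frame 70285 → 00:48:48:13.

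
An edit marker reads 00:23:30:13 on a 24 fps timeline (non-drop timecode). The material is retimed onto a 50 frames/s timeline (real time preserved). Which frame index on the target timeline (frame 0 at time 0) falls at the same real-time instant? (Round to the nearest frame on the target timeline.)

Source frame index: (0×3600 + 23×60 + 30) × 24 + 13 = 33853.
Real time: 33853 / (24) = 33853/24 s.
Target frame: (33853/24) × (50) = 846325/12 ≈ 70527.083 → 70527.

frame 70527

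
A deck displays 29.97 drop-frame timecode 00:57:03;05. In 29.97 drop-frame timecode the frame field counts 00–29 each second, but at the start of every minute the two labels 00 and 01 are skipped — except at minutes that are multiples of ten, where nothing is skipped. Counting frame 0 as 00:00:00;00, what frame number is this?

As if non-drop at 30 labels/s: (0 × 3600 + 57 × 60 + 3) × 30 + 5 = 102695.
Minute boundaries passed: 57; those not divisible by 10: 57 − 5 = 52; dropped labels = 2 × 52 = 104.
Actual frame index = 102695 − 104 = 102591.

102591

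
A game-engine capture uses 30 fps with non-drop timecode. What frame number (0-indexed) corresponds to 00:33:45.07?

frame 60757

Total seconds to the label: (0 × 3600 + 33 × 60 + 45) = 2025.
Frame index = 2025 × 30 + 7 = 60757.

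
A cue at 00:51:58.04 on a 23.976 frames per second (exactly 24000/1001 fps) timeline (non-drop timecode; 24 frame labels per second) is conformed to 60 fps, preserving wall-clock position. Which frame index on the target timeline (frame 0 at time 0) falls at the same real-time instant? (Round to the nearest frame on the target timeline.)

Source frame index: (0×3600 + 51×60 + 58) × 24 + 4 = 74836.
Real time: 74836 / (24000/1001) = 18727709/6000 s.
Target frame: (18727709/6000) × (60) = 18727709/100 ≈ 187277.090 → 187277.

frame 187277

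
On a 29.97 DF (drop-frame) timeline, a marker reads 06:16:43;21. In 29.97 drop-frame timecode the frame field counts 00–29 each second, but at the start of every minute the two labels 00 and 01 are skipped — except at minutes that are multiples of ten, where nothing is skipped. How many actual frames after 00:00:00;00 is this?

677433

Complete 10-minute blocks: 37, each 17982 frames → 665334.
Remaining 6 whole minutes in the current block: 1800 + 5 × 1798 = 10790 frames.
Within the current minute: 43 × 30 + 21 − 2 = 1309 (labels ;00/;01 skipped at this minute). Total = 665334 + 10790 + 1309 = 677433.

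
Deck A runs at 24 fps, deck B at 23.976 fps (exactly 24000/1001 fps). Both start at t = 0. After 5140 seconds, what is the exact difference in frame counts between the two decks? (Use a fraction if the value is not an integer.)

123360/1001 frames

A emits 24 × 5140 = 123360 frames; B emits 24000/1001 × 5140 = 123360000/1001.
Difference = 123360/1001 frames (≈ 123.2368); B is behind A.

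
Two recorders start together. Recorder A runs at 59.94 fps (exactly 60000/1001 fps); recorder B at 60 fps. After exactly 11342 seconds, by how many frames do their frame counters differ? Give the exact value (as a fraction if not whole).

A emits 60000/1001 × 11342 = 680520000/1001 frames; B emits 60 × 11342 = 680520.
Difference = 680520/1001 frames (≈ 679.8402); B is ahead of A.

680520/1001 frames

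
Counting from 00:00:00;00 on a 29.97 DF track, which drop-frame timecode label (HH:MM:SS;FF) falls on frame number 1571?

00:00:52;11

Each 10-minute DF block holds 10 × 60 × 30 − 9 × 2 = 17982 frames. 1571 ÷ 17982 → 0 full blocks, remainder 1571.
Within the partial block the first minute is 1800 frames and each further minute 1798, so 0 further minute boundaries passed. Total skipped labels = 18 × 0 + 2 × 0 = 0.
Non-drop label index = 1571 + 0 = 1571; at 30 labels/s that is 00:00:52:11, i.e. DF 00:00:52;11.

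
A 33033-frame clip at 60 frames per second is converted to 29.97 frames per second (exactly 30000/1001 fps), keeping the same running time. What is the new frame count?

16500 frames

Target frames = source frames × (target rate / source rate) = 33033 × (30000/1001)/(60) = 33033 × 500/1001 = 16500.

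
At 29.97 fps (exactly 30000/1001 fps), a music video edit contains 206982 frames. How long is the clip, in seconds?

Running time = 206982 / (30000/1001) = 6906.2994 s.

6906.2994 seconds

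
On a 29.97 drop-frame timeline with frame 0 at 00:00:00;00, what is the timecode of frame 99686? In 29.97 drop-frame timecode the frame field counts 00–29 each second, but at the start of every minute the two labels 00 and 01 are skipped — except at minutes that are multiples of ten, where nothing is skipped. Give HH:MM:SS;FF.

Ten DF minutes hold 17982 frames, so frame 99686 lies in block 5 (frames 89910–107891) with 9776 frames into that block.
The block's first minute is 1800 frames and the rest 1798 each; 9776 frames reaches minute 5, so 5 × 18 + 5 × 2 = 100 labels have been skipped so far.
Adding those back, label number 99686 + 100 = 99786 at 30 labels/s is 3326 s + 6 f = 0 h 55 min 26 s frame 6, i.e. 00:55:26;06.

00:55:26;06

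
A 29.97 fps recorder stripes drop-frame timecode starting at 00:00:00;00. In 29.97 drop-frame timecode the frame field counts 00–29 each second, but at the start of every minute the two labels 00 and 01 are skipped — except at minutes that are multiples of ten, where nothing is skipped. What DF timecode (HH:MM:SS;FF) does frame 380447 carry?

03:31:34;07

Each 10-minute DF block holds 10 × 60 × 30 − 9 × 2 = 17982 frames. 380447 ÷ 17982 → 21 full blocks, remainder 2825.
Within the partial block the first minute is 1800 frames and each further minute 1798, so 1 further minute boundary passed. Total skipped labels = 18 × 21 + 2 × 1 = 380.
Non-drop label index = 380447 + 380 = 380827; at 30 labels/s that is 03:31:34:07, i.e. DF 03:31:34;07.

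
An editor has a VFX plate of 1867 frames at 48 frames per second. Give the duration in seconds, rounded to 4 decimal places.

Running time = 1867 × 1/48 = 1867/48 s ≈ 38.8958 s.

38.8958 seconds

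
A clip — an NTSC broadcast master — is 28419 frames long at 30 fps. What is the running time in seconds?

Running time = 28419 / (30) = 947.3 s.

947.3 seconds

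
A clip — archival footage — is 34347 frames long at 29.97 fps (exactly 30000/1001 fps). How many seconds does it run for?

1146.0449 seconds

Running time = 34347 / (30000/1001) = 1146.0449 s.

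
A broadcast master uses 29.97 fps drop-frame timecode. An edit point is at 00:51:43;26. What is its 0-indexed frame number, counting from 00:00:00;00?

93024

As if non-drop at 30 labels/s: (0 × 3600 + 51 × 60 + 43) × 30 + 26 = 93116.
Minute boundaries passed: 51; those not divisible by 10: 51 − 5 = 46; dropped labels = 2 × 46 = 92.
Actual frame index = 93116 − 92 = 93024.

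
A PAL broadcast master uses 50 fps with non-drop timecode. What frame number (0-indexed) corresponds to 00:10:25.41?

frame 31291

Total seconds to the label: (0 × 3600 + 10 × 60 + 25) = 625.
Frame index = 625 × 50 + 41 = 31291.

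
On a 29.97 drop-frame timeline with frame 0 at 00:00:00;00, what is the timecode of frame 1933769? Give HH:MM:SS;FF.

17:55:23;15

Each 10-minute DF block holds 10 × 60 × 30 − 9 × 2 = 17982 frames. 1933769 ÷ 17982 → 107 full blocks, remainder 9695.
Within the partial block the first minute is 1800 frames and each further minute 1798, so 5 further minute boundaries passed. Total skipped labels = 18 × 107 + 2 × 5 = 1936.
Non-drop label index = 1933769 + 1936 = 1935705; at 30 labels/s that is 17:55:23:15, i.e. DF 17:55:23;15.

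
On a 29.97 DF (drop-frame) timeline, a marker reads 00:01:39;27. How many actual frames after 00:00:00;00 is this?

Complete 10-minute blocks: 0, each 17982 frames → 0.
Remaining 1 whole minute in the current block: 1800 + 0 × 1798 = 1800 frames.
Within the current minute: 39 × 30 + 27 − 2 = 1195 (labels ;00/;01 skipped at this minute). Total = 0 + 1800 + 1195 = 2995.

2995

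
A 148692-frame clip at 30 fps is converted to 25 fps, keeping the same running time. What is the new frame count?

123910 frames

Target frames = source frames × (target rate / source rate) = 148692 × (25)/(30) = 148692 × 5/6 = 123910.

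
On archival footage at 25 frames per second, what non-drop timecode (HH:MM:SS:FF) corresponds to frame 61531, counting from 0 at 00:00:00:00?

00:41:01:06

61531 ÷ 25 = 2461 full seconds, remainder 6 frames.
2461 s = 0 h 41 min 1 s.
Timecode: 00:41:01:06.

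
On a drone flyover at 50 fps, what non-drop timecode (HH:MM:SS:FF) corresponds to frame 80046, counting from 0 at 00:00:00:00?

00:26:40:46

80046 ÷ 50 = 1600 full seconds, remainder 46 frames.
1600 s = 0 h 26 min 40 s.
Timecode: 00:26:40:46.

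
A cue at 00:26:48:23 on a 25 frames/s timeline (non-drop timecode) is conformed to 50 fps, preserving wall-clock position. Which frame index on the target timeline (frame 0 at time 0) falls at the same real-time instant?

frame 80446

Source frame index: (0×3600 + 26×60 + 48) × 25 + 23 = 40223.
Real time: 40223 / (25) = 40223/25 s.
Target frame: (40223/25) × (50) = 80446.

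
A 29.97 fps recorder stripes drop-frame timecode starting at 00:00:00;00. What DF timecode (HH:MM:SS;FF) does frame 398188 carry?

03:41:26;06

Ten DF minutes hold 17982 frames, so frame 398188 lies in block 22 (frames 395604–413585) with 2584 frames into that block.
The block's first minute is 1800 frames and the rest 1798 each; 2584 frames reaches minute 1, so 22 × 18 + 1 × 2 = 398 labels have been skipped so far.
Adding those back, label number 398188 + 398 = 398586 at 30 labels/s is 13286 s + 6 f = 3 h 41 min 26 s frame 6, i.e. 03:41:26;06.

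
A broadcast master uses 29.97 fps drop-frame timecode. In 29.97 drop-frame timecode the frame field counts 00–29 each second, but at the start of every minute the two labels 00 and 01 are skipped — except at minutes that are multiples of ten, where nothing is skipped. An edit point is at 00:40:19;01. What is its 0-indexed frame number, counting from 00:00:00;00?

72499

As if non-drop at 30 labels/s: (0 × 3600 + 40 × 60 + 19) × 30 + 1 = 72571.
Minute boundaries passed: 40; those not divisible by 10: 40 − 4 = 36; dropped labels = 2 × 36 = 72.
Actual frame index = 72571 − 72 = 72499.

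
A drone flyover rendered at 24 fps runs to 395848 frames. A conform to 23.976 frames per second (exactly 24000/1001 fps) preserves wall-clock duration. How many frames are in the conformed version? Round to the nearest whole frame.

395453 frames

Frames at target rate = 395848 × (24000/1001) / (24) = 395848000/1001 ≈ 395452.547.
Nearest whole frame: 395453.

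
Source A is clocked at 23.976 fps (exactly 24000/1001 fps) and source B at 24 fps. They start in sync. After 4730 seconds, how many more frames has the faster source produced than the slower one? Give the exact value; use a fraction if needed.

10320/91 frames

A emits 24000/1001 × 4730 = 10320000/91 frames; B emits 24 × 4730 = 113520.
Difference = 10320/91 frames (≈ 113.4066); B is ahead of A.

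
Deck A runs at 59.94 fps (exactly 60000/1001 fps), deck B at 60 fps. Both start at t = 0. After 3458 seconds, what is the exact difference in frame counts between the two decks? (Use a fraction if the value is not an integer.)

A emits 60000/1001 × 3458 = 2280000/11 frames; B emits 60 × 3458 = 207480.
Difference = 2280/11 frames (≈ 207.2727); B is ahead of A.

2280/11 frames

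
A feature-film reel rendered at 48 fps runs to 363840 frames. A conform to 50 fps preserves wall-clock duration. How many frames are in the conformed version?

Target frames = source frames × (target rate / source rate) = 363840 × (50)/(48) = 363840 × 25/24 = 379000.

379000 frames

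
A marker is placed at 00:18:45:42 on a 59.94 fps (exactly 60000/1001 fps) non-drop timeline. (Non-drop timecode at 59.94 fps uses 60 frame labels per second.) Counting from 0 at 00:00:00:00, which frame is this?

frame 67542

Total seconds to the label: (0 × 3600 + 18 × 60 + 45) = 1125.
Frame index = 1125 × 60 + 42 = 67542.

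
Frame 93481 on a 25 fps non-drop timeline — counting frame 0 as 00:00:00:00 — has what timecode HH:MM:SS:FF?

01:02:19:06

93481 ÷ 25 = 3739 full seconds, remainder 6 frames.
3739 s = 1 h 2 min 19 s.
Timecode: 01:02:19:06.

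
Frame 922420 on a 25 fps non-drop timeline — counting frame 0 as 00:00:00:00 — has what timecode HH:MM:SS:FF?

10:14:56:20

922420 ÷ 25 = 36896 full seconds, remainder 20 frames.
36896 s = 10 h 14 min 56 s.
Timecode: 10:14:56:20.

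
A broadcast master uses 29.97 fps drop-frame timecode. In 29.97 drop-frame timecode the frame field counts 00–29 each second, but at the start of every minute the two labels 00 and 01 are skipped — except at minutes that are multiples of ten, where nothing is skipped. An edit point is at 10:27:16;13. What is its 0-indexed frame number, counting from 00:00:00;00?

1127963

Complete 10-minute blocks: 62, each 17982 frames → 1114884.
Remaining 7 whole minutes in the current block: 1800 + 6 × 1798 = 12588 frames.
Within the current minute: 16 × 30 + 13 − 2 = 491 (labels ;00/;01 skipped at this minute). Total = 1114884 + 12588 + 491 = 1127963.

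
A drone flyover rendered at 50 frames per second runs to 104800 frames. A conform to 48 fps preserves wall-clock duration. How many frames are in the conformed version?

Target frames = source frames × (target rate / source rate) = 104800 × (48)/(50) = 104800 × 24/25 = 100608.

100608 frames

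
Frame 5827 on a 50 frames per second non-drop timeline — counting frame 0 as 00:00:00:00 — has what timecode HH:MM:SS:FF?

00:01:56:27

5827 ÷ 50 = 116 full seconds, remainder 27 frames.
116 s = 0 h 1 min 56 s.
Timecode: 00:01:56:27.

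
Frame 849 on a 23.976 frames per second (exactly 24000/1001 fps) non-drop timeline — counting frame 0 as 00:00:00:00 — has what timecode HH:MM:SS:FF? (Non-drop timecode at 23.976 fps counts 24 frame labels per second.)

00:00:35:09

849 ÷ 24 = 35 full seconds, remainder 9 frames.
35 s = 0 h 0 min 35 s.
Timecode: 00:00:35:09.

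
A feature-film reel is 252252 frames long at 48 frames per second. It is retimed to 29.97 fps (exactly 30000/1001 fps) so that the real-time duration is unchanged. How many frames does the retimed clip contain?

157500 frames

Target frames = source frames × (target rate / source rate) = 252252 × (30000/1001)/(48) = 252252 × 625/1001 = 157500.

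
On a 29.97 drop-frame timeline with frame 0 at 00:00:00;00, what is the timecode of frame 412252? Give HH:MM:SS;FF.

03:49:15;16

Ten DF minutes hold 17982 frames, so frame 412252 lies in block 22 (frames 395604–413585) with 16648 frames into that block.
The block's first minute is 1800 frames and the rest 1798 each; 16648 frames reaches minute 9, so 22 × 18 + 9 × 2 = 414 labels have been skipped so far.
Adding those back, label number 412252 + 414 = 412666 at 30 labels/s is 13755 s + 16 f = 3 h 49 min 15 s frame 16, i.e. 03:49:15;16.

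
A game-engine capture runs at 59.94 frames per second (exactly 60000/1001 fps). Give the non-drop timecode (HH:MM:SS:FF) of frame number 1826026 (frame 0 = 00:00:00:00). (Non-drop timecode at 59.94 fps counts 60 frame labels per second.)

08:27:13:46

1826026 ÷ 60 = 30433 full seconds, remainder 46 frames.
30433 s = 8 h 27 min 13 s.
Timecode: 08:27:13:46.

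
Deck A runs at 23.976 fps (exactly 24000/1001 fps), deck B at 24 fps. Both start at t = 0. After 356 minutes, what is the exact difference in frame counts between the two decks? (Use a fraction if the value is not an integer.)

512640/1001 frames

356 min = 21360 s.
A emits 24000/1001 × 21360 = 512640000/1001 frames; B emits 24 × 21360 = 512640.
Difference = 512640/1001 frames (≈ 512.1279); B is ahead of A.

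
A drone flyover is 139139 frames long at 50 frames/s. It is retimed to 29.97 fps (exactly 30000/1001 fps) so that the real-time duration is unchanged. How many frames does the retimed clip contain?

83400 frames

Target frames = source frames × (target rate / source rate) = 139139 × (30000/1001)/(50) = 139139 × 600/1001 = 83400.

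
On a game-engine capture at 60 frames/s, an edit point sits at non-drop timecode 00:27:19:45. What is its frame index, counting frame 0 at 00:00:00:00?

98385

Total seconds to the label: (0 × 3600 + 27 × 60 + 19) = 1639.
Frame index = 1639 × 60 + 45 = 98385.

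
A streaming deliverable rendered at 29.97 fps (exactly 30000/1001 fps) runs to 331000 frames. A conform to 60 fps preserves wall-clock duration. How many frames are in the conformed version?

Target frames = source frames × (target rate / source rate) = 331000 × (60)/(30000/1001) = 331000 × 1001/500 = 662662.

662662 frames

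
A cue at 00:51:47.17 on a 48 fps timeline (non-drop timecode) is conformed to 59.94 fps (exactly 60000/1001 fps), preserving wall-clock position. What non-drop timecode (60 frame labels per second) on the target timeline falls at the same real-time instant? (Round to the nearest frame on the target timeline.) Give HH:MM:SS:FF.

00:51:44:15

Source frame index: (0×3600 + 51×60 + 47) × 48 + 17 = 149153.
Real time: 149153 / (48) = 149153/48 s.
Target frame: (149153/48) × (60000/1001) = 186441250/1001 ≈ 186254.995 → 186255.
At 60 labels/s: frame 186255 → 00:51:44:15.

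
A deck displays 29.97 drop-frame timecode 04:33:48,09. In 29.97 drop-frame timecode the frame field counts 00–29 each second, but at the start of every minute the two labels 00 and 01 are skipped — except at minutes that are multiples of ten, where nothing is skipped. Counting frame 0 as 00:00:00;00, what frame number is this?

492357

As if non-drop at 30 labels/s: (4 × 3600 + 33 × 60 + 48) × 30 + 9 = 492849.
Minute boundaries passed: 273; those not divisible by 10: 273 − 27 = 246; dropped labels = 2 × 246 = 492.
Actual frame index = 492849 − 492 = 492357.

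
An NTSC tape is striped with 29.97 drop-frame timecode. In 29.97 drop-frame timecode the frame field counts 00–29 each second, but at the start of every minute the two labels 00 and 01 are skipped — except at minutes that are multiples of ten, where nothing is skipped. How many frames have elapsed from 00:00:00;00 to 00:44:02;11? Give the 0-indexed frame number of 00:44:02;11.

As if non-drop at 30 labels/s: (0 × 3600 + 44 × 60 + 2) × 30 + 11 = 79271.
Minute boundaries passed: 44; those not divisible by 10: 44 − 4 = 40; dropped labels = 2 × 40 = 80.
Actual frame index = 79271 − 80 = 79191.

79191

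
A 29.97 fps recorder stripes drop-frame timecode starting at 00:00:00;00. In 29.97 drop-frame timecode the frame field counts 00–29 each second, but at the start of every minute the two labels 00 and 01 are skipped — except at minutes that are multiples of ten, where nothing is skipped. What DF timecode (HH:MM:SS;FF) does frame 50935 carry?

00:28:19;17

Each 10-minute DF block holds 10 × 60 × 30 − 9 × 2 = 17982 frames. 50935 ÷ 17982 → 2 full blocks, remainder 14971.
Within the partial block the first minute is 1800 frames and each further minute 1798, so 8 further minute boundaries passed. Total skipped labels = 18 × 2 + 2 × 8 = 52.
Non-drop label index = 50935 + 52 = 50987; at 30 labels/s that is 00:28:19:17, i.e. DF 00:28:19;17.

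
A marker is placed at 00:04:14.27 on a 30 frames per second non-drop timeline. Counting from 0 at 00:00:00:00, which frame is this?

7647

Total seconds to the label: (0 × 3600 + 4 × 60 + 14) = 254.
Frame index = 254 × 30 + 27 = 7647.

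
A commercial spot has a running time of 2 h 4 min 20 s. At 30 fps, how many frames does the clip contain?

2 h 4 min 20 s = 7460 s.
Frames = 7460 × 30 = 223800.

223800 frames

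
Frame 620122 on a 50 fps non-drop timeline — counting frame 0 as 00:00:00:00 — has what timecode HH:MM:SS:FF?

03:26:42:22

620122 ÷ 50 = 12402 full seconds, remainder 22 frames.
12402 s = 3 h 26 min 42 s.
Timecode: 03:26:42:22.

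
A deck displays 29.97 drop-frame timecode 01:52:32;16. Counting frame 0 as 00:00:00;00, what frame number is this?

202374

Complete 10-minute blocks: 11, each 17982 frames → 197802.
Remaining 2 whole minutes in the current block: 1800 + 1 × 1798 = 3598 frames.
Within the current minute: 32 × 30 + 16 − 2 = 974 (labels ;00/;01 skipped at this minute). Total = 197802 + 3598 + 974 = 202374.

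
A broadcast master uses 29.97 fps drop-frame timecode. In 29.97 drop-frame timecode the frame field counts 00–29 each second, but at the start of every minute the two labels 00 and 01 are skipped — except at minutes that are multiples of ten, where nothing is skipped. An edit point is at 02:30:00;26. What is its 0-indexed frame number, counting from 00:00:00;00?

Complete 10-minute blocks: 15, each 17982 frames → 269730.
Remaining 0 whole minutes in the current block: 0 frames.
Within the current minute: 0 × 30 + 26 = 26. Total = 269730 + 0 + 26 = 269756.

269756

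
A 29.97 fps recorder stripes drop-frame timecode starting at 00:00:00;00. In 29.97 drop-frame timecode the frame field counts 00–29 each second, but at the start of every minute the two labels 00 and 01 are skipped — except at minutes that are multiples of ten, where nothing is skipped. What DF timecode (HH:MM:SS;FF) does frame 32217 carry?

Ten DF minutes hold 17982 frames, so frame 32217 lies in block 1 (frames 17982–35963) with 14235 frames into that block.
The block's first minute is 1800 frames and the rest 1798 each; 14235 frames reaches minute 7, so 1 × 18 + 7 × 2 = 32 labels have been skipped so far.
Adding those back, label number 32217 + 32 = 32249 at 30 labels/s is 1074 s + 29 f = 0 h 17 min 54 s frame 29, i.e. 00:17:54;29.

00:17:54;29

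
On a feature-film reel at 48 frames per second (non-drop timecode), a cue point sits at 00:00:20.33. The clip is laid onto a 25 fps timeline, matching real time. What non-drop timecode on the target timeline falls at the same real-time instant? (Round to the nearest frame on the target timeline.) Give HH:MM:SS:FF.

Source frame index: (0×3600 + 0×60 + 20) × 48 + 33 = 993.
Real time: 993 / (48) = 331/16 s.
Target frame: (331/16) × (25) = 8275/16 ≈ 517.188 → 517.
At 25 labels/s: frame 517 → 00:00:20:17.

00:00:20:17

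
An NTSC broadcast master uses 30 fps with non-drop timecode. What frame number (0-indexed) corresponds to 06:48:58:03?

Total seconds to the label: (6 × 3600 + 48 × 60 + 58) = 24538.
Frame index = 24538 × 30 + 3 = 736143.

frame 736143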